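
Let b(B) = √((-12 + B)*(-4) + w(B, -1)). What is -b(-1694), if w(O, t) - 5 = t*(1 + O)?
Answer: -√8522 ≈ -92.315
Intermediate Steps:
w(O, t) = 5 + t*(1 + O)
b(B) = √(52 - 5*B) (b(B) = √((-12 + B)*(-4) + (5 - 1 + B*(-1))) = √((48 - 4*B) + (5 - 1 - B)) = √((48 - 4*B) + (4 - B)) = √(52 - 5*B))
-b(-1694) = -√(52 - 5*(-1694)) = -√(52 + 8470) = -√8522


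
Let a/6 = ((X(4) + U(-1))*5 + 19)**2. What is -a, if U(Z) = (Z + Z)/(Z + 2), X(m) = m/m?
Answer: -1176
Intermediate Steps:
X(m) = 1
U(Z) = 2*Z/(2 + Z) (U(Z) = (2*Z)/(2 + Z) = 2*Z/(2 + Z))
a = 1176 (a = 6*((1 + 2*(-1)/(2 - 1))*5 + 19)**2 = 6*((1 + 2*(-1)/1)*5 + 19)**2 = 6*((1 + 2*(-1)*1)*5 + 19)**2 = 6*((1 - 2)*5 + 19)**2 = 6*(-1*5 + 19)**2 = 6*(-5 + 19)**2 = 6*14**2 = 6*196 = 1176)
-a = -1*1176 = -1176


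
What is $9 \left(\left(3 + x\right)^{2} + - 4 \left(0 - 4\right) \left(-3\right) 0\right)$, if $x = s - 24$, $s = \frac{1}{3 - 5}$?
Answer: $\frac{16641}{4} \approx 4160.3$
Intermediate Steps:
$s = - \frac{1}{2}$ ($s = \frac{1}{-2} = - \frac{1}{2} \approx -0.5$)
$x = - \frac{49}{2}$ ($x = - \frac{1}{2} - 24 = - \frac{49}{2} \approx -24.5$)
$9 \left(\left(3 + x\right)^{2} + - 4 \left(0 - 4\right) \left(-3\right) 0\right) = 9 \left(\left(3 - \frac{49}{2}\right)^{2} + - 4 \left(0 - 4\right) \left(-3\right) 0\right) = 9 \left(\left(- \frac{43}{2}\right)^{2} + \left(-4\right) \left(-4\right) \left(-3\right) 0\right) = 9 \left(\frac{1849}{4} + 16 \left(-3\right) 0\right) = 9 \left(\frac{1849}{4} - 0\right) = 9 \left(\frac{1849}{4} + 0\right) = 9 \cdot \frac{1849}{4} = \frac{16641}{4}$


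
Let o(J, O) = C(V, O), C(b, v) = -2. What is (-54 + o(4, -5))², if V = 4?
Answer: 3136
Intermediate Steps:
o(J, O) = -2
(-54 + o(4, -5))² = (-54 - 2)² = (-56)² = 3136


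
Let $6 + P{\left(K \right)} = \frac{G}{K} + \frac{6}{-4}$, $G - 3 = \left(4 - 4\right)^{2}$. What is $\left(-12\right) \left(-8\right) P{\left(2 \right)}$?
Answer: $-576$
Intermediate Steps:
$G = 3$ ($G = 3 + \left(4 - 4\right)^{2} = 3 + 0^{2} = 3 + 0 = 3$)
$P{\left(K \right)} = - \frac{15}{2} + \frac{3}{K}$ ($P{\left(K \right)} = -6 + \left(\frac{3}{K} + \frac{6}{-4}\right) = -6 + \left(\frac{3}{K} + 6 \left(- \frac{1}{4}\right)\right) = -6 - \left(\frac{3}{2} - \frac{3}{K}\right) = - \frac{15}{2} + \frac{3}{K}$)
$\left(-12\right) \left(-8\right) P{\left(2 \right)} = \left(-12\right) \left(-8\right) \left(- \frac{15}{2} + \frac{3}{2}\right) = 96 \left(- \frac{15}{2} + 3 \cdot \frac{1}{2}\right) = 96 \left(- \frac{15}{2} + \frac{3}{2}\right) = 96 \left(-6\right) = -576$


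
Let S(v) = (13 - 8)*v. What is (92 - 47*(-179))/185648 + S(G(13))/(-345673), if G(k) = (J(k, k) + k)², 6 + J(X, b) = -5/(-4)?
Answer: 1438385265/32086750552 ≈ 0.044828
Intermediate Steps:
J(X, b) = -19/4 (J(X, b) = -6 - 5/(-4) = -6 - 5*(-¼) = -6 + 5/4 = -19/4)
G(k) = (-19/4 + k)²
S(v) = 5*v
(92 - 47*(-179))/185648 + S(G(13))/(-345673) = (92 - 47*(-179))/185648 + (5*((-19 + 4*13)²/16))/(-345673) = (92 + 8413)*(1/185648) + (5*((-19 + 52)²/16))*(-1/345673) = 8505*(1/185648) + (5*((1/16)*33²))*(-1/345673) = 8505/185648 + (5*((1/16)*1089))*(-1/345673) = 8505/185648 + (5*(1089/16))*(-1/345673) = 8505/185648 + (5445/16)*(-1/345673) = 8505/185648 - 5445/5530768 = 1438385265/32086750552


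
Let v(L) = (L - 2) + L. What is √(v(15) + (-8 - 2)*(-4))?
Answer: 2*√17 ≈ 8.2462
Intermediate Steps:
v(L) = -2 + 2*L (v(L) = (-2 + L) + L = -2 + 2*L)
√(v(15) + (-8 - 2)*(-4)) = √((-2 + 2*15) + (-8 - 2)*(-4)) = √((-2 + 30) - 10*(-4)) = √(28 + 40) = √68 = 2*√17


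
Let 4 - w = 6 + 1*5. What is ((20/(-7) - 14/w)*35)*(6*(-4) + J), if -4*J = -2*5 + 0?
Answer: 645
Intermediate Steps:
J = 5/2 (J = -(-2*5 + 0)/4 = -(-10 + 0)/4 = -¼*(-10) = 5/2 ≈ 2.5000)
w = -7 (w = 4 - (6 + 1*5) = 4 - (6 + 5) = 4 - 1*11 = 4 - 11 = -7)
((20/(-7) - 14/w)*35)*(6*(-4) + J) = ((20/(-7) - 14/(-7))*35)*(6*(-4) + 5/2) = ((20*(-⅐) - 14*(-⅐))*35)*(-24 + 5/2) = ((-20/7 + 2)*35)*(-43/2) = -6/7*35*(-43/2) = -30*(-43/2) = 645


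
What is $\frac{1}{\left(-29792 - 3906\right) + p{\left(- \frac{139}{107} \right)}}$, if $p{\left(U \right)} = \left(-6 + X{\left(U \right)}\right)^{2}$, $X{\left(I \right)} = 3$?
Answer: $- \frac{1}{33689} \approx -2.9683 \cdot 10^{-5}$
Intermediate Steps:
$p{\left(U \right)} = 9$ ($p{\left(U \right)} = \left(-6 + 3\right)^{2} = \left(-3\right)^{2} = 9$)
$\frac{1}{\left(-29792 - 3906\right) + p{\left(- \frac{139}{107} \right)}} = \frac{1}{\left(-29792 - 3906\right) + 9} = \frac{1}{-33698 + 9} = \frac{1}{-33689} = - \frac{1}{33689}$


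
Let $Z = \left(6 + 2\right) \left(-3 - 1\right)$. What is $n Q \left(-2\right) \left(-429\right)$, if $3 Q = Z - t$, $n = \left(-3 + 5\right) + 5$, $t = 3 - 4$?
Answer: $-62062$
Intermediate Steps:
$t = -1$
$Z = -32$ ($Z = 8 \left(-4\right) = -32$)
$n = 7$ ($n = 2 + 5 = 7$)
$Q = - \frac{31}{3}$ ($Q = \frac{-32 - -1}{3} = \frac{-32 + 1}{3} = \frac{1}{3} \left(-31\right) = - \frac{31}{3} \approx -10.333$)
$n Q \left(-2\right) \left(-429\right) = 7 \left(- \frac{31}{3}\right) \left(-2\right) \left(-429\right) = \left(- \frac{217}{3}\right) \left(-2\right) \left(-429\right) = \frac{434}{3} \left(-429\right) = -62062$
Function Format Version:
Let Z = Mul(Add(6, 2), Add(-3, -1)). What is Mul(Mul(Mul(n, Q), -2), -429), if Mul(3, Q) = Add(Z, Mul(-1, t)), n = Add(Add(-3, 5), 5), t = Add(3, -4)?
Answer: -62062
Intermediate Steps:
t = -1
Z = -32 (Z = Mul(8, -4) = -32)
n = 7 (n = Add(2, 5) = 7)
Q = Rational(-31, 3) (Q = Mul(Rational(1, 3), Add(-32, Mul(-1, -1))) = Mul(Rational(1, 3), Add(-32, 1)) = Mul(Rational(1, 3), -31) = Rational(-31, 3) ≈ -10.333)
Mul(Mul(Mul(n, Q), -2), -429) = Mul(Mul(Mul(7, Rational(-31, 3)), -2), -429) = Mul(Mul(Rational(-217, 3), -2), -429) = Mul(Rational(434, 3), -429) = -62062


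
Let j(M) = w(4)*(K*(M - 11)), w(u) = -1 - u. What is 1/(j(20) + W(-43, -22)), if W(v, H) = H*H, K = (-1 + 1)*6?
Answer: 1/484 ≈ 0.0020661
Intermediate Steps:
K = 0 (K = 0*6 = 0)
W(v, H) = H²
j(M) = 0 (j(M) = (-1 - 1*4)*(0*(M - 11)) = (-1 - 4)*(0*(-11 + M)) = -5*0 = 0)
1/(j(20) + W(-43, -22)) = 1/(0 + (-22)²) = 1/(0 + 484) = 1/484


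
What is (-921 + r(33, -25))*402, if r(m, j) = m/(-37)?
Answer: -13712220/37 ≈ -3.7060e+5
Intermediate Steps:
r(m, j) = -m/37 (r(m, j) = m*(-1/37) = -m/37)
(-921 + r(33, -25))*402 = (-921 - 1/37*33)*402 = (-921 - 33/37)*402 = -34110/37*402 = -13712220/37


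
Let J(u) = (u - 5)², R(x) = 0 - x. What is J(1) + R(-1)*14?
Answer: 30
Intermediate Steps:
R(x) = -x
J(u) = (-5 + u)²
J(1) + R(-1)*14 = (-5 + 1)² - 1*(-1)*14 = (-4)² + 1*14 = 16 + 14 = 30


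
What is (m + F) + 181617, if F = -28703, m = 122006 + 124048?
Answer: 398968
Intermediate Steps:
m = 246054
(m + F) + 181617 = (246054 - 28703) + 181617 = 217351 + 181617 = 398968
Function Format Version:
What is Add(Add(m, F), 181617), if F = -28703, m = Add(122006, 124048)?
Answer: 398968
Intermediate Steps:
m = 246054
Add(Add(m, F), 181617) = Add(Add(246054, -28703), 181617) = Add(217351, 181617) = 398968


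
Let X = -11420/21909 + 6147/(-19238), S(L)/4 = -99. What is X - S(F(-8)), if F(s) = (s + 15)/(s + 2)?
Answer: 166553822849/421485342 ≈ 395.16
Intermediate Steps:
F(s) = (15 + s)/(2 + s)
S(L) = -396 (S(L) = 4*(-99) = -396)
X = -354372583/421485342 (X = -11420*1/21909 + 6147*(-1/19238) = -11420/21909 - 6147/19238 = -354372583/421485342 ≈ -0.84077)
X - S(F(-8)) = -354372583/421485342 - 1*(-396) = -354372583/421485342 + 396 = 166553822849/421485342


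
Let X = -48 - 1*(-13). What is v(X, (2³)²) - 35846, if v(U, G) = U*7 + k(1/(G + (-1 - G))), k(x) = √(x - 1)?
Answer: -36091 + I*√2 ≈ -36091.0 + 1.4142*I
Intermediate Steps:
k(x) = √(-1 + x)
X = -35 (X = -48 + 13 = -35)
v(U, G) = 7*U + I*√2 (v(U, G) = U*7 + √(-1 + 1/(G + (-1 - G))) = 7*U + √(-1 + 1/(-1)) = 7*U + √(-1 - 1) = 7*U + √(-2) = 7*U + I*√2)
v(X, (2³)²) - 35846 = (7*(-35) + I*√2) - 35846 = (-245 + I*√2) - 35846 = -36091 + I*√2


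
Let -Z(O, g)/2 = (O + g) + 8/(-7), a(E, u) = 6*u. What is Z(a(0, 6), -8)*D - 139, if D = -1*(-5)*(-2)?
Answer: 2787/7 ≈ 398.14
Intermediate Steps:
Z(O, g) = 16/7 - 2*O - 2*g (Z(O, g) = -2*((O + g) + 8/(-7)) = -2*((O + g) + 8*(-⅐)) = -2*((O + g) - 8/7) = -2*(-8/7 + O + g) = 16/7 - 2*O - 2*g)
D = -10 (D = 5*(-2) = -10)
Z(a(0, 6), -8)*D - 139 = (16/7 - 12*6 - 2*(-8))*(-10) - 139 = (16/7 - 2*36 + 16)*(-10) - 139 = (16/7 - 72 + 16)*(-10) - 139 = -376/7*(-10) - 139 = 3760/7 - 139 = 2787/7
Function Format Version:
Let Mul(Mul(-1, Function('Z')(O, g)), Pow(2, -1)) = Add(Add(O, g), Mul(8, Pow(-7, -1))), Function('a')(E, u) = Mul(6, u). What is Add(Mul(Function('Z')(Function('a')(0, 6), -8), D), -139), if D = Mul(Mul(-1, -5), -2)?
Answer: Rational(2787, 7) ≈ 398.14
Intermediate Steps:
Function('Z')(O, g) = Add(Rational(16, 7), Mul(-2, O), Mul(-2, g)) (Function('Z')(O, g) = Mul(-2, Add(Add(O, g), Mul(8, Pow(-7, -1)))) = Mul(-2, Add(Add(O, g), Mul(8, Rational(-1, 7)))) = Mul(-2, Add(Add(O, g), Rational(-8, 7))) = Mul(-2, Add(Rational(-8, 7), O, g)) = Add(Rational(16, 7), Mul(-2, O), Mul(-2, g)))
D = -10 (D = Mul(5, -2) = -10)
Add(Mul(Function('Z')(Function('a')(0, 6), -8), D), -139) = Add(Mul(Add(Rational(16, 7), Mul(-2, Mul(6, 6)), Mul(-2, -8)), -10), -139) = Add(Mul(Add(Rational(16, 7), Mul(-2, 36), 16), -10), -139) = Add(Mul(Add(Rational(16, 7), -72, 16), -10), -139) = Add(Mul(Rational(-376, 7), -10), -139) = Add(Rational(3760, 7), -139) = Rational(2787, 7)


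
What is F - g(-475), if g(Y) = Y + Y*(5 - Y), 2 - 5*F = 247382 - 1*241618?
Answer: 1136613/5 ≈ 2.2732e+5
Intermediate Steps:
F = -5762/5 (F = ⅖ - (247382 - 1*241618)/5 = ⅖ - (247382 - 241618)/5 = ⅖ - ⅕*5764 = ⅖ - 5764/5 = -5762/5 ≈ -1152.4)
F - g(-475) = -5762/5 - (-475)*(6 - 1*(-475)) = -5762/5 - (-475)*(6 + 475) = -5762/5 - (-475)*481 = -5762/5 - 1*(-228475) = -5762/5 + 228475 = 1136613/5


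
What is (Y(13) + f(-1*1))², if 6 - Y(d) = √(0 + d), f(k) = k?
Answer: (5 - √13)² ≈ 1.9445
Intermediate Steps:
Y(d) = 6 - √d (Y(d) = 6 - √(0 + d) = 6 - √d)
(Y(13) + f(-1*1))² = ((6 - √13) - 1*1)² = ((6 - √13) - 1)² = (5 - √13)²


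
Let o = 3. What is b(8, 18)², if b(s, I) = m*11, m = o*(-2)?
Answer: 4356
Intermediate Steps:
m = -6 (m = 3*(-2) = -6)
b(s, I) = -66 (b(s, I) = -6*11 = -66)
b(8, 18)² = (-66)² = 4356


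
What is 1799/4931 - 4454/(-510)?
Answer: 672946/73965 ≈ 9.0982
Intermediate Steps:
1799/4931 - 4454/(-510) = 1799*(1/4931) - 4454*(-1/510) = 1799/4931 + 131/15 = 672946/73965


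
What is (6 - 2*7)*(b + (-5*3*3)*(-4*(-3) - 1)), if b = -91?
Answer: 4688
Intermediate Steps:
(6 - 2*7)*(b + (-5*3*3)*(-4*(-3) - 1)) = (6 - 2*7)*(-91 + (-5*3*3)*(-4*(-3) - 1)) = (6 - 14)*(-91 + (-15*3)*(12 - 1)) = -8*(-91 - 45*11) = -8*(-91 - 495) = -8*(-586) = 4688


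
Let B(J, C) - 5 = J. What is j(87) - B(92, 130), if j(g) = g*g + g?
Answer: 7559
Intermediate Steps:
B(J, C) = 5 + J
j(g) = g + g**2 (j(g) = g**2 + g = g + g**2)
j(87) - B(92, 130) = 87*(1 + 87) - (5 + 92) = 87*88 - 1*97 = 7656 - 97 = 7559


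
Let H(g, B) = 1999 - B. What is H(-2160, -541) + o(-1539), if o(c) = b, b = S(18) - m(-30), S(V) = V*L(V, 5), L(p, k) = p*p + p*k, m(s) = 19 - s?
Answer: 9943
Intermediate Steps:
L(p, k) = p² + k*p
S(V) = V²*(5 + V) (S(V) = V*(V*(5 + V)) = V²*(5 + V))
b = 7403 (b = 18²*(5 + 18) - (19 - 1*(-30)) = 324*23 - (19 + 30) = 7452 - 1*49 = 7452 - 49 = 7403)
o(c) = 7403
H(-2160, -541) + o(-1539) = (1999 - 1*(-541)) + 7403 = (1999 + 541) + 7403 = 2540 + 7403 = 9943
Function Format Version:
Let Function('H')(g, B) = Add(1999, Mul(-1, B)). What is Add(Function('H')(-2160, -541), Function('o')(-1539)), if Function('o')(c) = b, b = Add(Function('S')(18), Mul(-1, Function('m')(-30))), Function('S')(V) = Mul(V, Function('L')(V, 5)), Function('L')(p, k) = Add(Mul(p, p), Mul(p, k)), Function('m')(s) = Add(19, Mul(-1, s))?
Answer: 9943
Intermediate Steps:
Function('L')(p, k) = Add(Pow(p, 2), Mul(k, p))
Function('S')(V) = Mul(Pow(V, 2), Add(5, V)) (Function('S')(V) = Mul(V, Mul(V, Add(5, V))) = Mul(Pow(V, 2), Add(5, V)))
b = 7403 (b = Add(Mul(Pow(18, 2), Add(5, 18)), Mul(-1, Add(19, Mul(-1, -30)))) = Add(Mul(324, 23), Mul(-1, Add(19, 30))) = Add(7452, Mul(-1, 49)) = Add(7452, -49) = 7403)
Function('o')(c) = 7403
Add(Function('H')(-2160, -541), Function('o')(-1539)) = Add(Add(1999, Mul(-1, -541)), 7403) = Add(Add(1999, 541), 7403) = Add(2540, 7403) = 9943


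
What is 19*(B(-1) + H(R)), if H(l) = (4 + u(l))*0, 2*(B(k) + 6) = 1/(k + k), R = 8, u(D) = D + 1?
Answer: -475/4 ≈ -118.75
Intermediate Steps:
u(D) = 1 + D
B(k) = -6 + 1/(4*k) (B(k) = -6 + 1/(2*(k + k)) = -6 + 1/(2*((2*k))) = -6 + (1/(2*k))/2 = -6 + 1/(4*k))
H(l) = 0 (H(l) = (4 + (1 + l))*0 = (5 + l)*0 = 0)
19*(B(-1) + H(R)) = 19*((-6 + (¼)/(-1)) + 0) = 19*((-6 + (¼)*(-1)) + 0) = 19*((-6 - ¼) + 0) = 19*(-25/4 + 0) = 19*(-25/4) = -475/4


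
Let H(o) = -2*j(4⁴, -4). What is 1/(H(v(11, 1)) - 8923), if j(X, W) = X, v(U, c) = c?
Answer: -1/9435 ≈ -0.00010599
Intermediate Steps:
H(o) = -512 (H(o) = -2*4⁴ = -2*256 = -512)
1/(H(v(11, 1)) - 8923) = 1/(-512 - 8923) = 1/(-9435) = -1/9435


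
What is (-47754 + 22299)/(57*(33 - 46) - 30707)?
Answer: 25455/31448 ≈ 0.80943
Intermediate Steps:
(-47754 + 22299)/(57*(33 - 46) - 30707) = -25455/(57*(-13) - 30707) = -25455/(-741 - 30707) = -25455/(-31448) = -25455*(-1/31448) = 25455/31448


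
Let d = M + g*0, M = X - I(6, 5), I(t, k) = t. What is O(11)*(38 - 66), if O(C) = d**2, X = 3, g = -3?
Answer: -252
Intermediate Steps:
M = -3 (M = 3 - 1*6 = 3 - 6 = -3)
d = -3 (d = -3 - 3*0 = -3 + 0 = -3)
O(C) = 9 (O(C) = (-3)**2 = 9)
O(11)*(38 - 66) = 9*(38 - 66) = 9*(-28) = -252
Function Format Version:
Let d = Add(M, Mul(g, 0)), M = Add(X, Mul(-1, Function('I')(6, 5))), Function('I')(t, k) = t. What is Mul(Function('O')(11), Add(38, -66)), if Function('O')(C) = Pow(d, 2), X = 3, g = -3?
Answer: -252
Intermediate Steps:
M = -3 (M = Add(3, Mul(-1, 6)) = Add(3, -6) = -3)
d = -3 (d = Add(-3, Mul(-3, 0)) = Add(-3, 0) = -3)
Function('O')(C) = 9 (Function('O')(C) = Pow(-3, 2) = 9)
Mul(Function('O')(11), Add(38, -66)) = Mul(9, Add(38, -66)) = Mul(9, -28) = -252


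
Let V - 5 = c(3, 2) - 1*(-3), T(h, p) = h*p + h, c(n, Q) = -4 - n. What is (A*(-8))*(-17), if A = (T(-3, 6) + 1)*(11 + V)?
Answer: -32640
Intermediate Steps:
T(h, p) = h + h*p
V = 1 (V = 5 + ((-4 - 1*3) - 1*(-3)) = 5 + ((-4 - 3) + 3) = 5 + (-7 + 3) = 5 - 4 = 1)
A = -240 (A = (-3*(1 + 6) + 1)*(11 + 1) = (-3*7 + 1)*12 = (-21 + 1)*12 = -20*12 = -240)
(A*(-8))*(-17) = -240*(-8)*(-17) = 1920*(-17) = -32640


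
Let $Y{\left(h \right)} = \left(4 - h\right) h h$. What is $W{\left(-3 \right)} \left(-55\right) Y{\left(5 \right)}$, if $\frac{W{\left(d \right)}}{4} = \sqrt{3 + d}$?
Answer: $0$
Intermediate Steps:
$Y{\left(h \right)} = h^{2} \left(4 - h\right)$ ($Y{\left(h \right)} = h \left(4 - h\right) h = h^{2} \left(4 - h\right)$)
$W{\left(d \right)} = 4 \sqrt{3 + d}$
$W{\left(-3 \right)} \left(-55\right) Y{\left(5 \right)} = 4 \sqrt{3 - 3} \left(-55\right) 5^{2} \left(4 - 5\right) = 4 \sqrt{0} \left(-55\right) 25 \left(4 - 5\right) = 4 \cdot 0 \left(-55\right) 25 \left(-1\right) = 0 \left(-55\right) \left(-25\right) = 0 \left(-25\right) = 0$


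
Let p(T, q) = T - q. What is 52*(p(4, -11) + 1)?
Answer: 832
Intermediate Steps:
52*(p(4, -11) + 1) = 52*((4 - 1*(-11)) + 1) = 52*((4 + 11) + 1) = 52*(15 + 1) = 52*16 = 832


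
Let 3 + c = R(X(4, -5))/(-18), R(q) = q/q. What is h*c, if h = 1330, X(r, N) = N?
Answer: -36575/9 ≈ -4063.9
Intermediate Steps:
R(q) = 1
c = -55/18 (c = -3 + 1/(-18) = -3 + 1*(-1/18) = -3 - 1/18 = -55/18 ≈ -3.0556)
h*c = 1330*(-55/18) = -36575/9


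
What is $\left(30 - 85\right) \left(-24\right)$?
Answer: $1320$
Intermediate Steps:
$\left(30 - 85\right) \left(-24\right) = \left(-55\right) \left(-24\right) = 1320$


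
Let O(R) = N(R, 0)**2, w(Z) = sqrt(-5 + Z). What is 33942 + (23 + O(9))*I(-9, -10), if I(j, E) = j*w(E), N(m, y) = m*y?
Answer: 33942 - 207*I*sqrt(15) ≈ 33942.0 - 801.71*I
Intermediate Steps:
I(j, E) = j*sqrt(-5 + E)
O(R) = 0 (O(R) = (R*0)**2 = 0**2 = 0)
33942 + (23 + O(9))*I(-9, -10) = 33942 + (23 + 0)*(-9*sqrt(-5 - 10)) = 33942 + 23*(-9*I*sqrt(15)) = 33942 - 207*I*sqrt(15)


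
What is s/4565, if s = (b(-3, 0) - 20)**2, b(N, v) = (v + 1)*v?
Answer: 80/913 ≈ 0.087623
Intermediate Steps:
b(N, v) = v*(1 + v) (b(N, v) = (1 + v)*v = v*(1 + v))
s = 400 (s = (0*(1 + 0) - 20)**2 = (0*1 - 20)**2 = (0 - 20)**2 = (-20)**2 = 400)
s/4565 = 400/4565 = 400*(1/4565) = 80/913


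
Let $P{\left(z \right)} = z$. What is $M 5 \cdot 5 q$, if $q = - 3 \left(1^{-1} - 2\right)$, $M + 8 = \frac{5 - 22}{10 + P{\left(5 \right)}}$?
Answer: $-685$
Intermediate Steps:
$M = - \frac{137}{15}$ ($M = -8 + \frac{5 - 22}{10 + 5} = -8 - \frac{17}{15} = - \frac{137}{15} \approx -9.1333$)
$q = 3$ ($q = - 3 \left(1 - 2\right) = \left(-3\right) \left(-1\right) = 3$)
$M 5 \cdot 5 q = - \frac{137 \cdot 5 \cdot 5}{15} \cdot 3 = \left(- \frac{137}{15}\right) 25 \cdot 3 = \left(- \frac{685}{3}\right) 3 = -685$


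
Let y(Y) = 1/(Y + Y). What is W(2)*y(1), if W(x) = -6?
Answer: -3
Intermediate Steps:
y(Y) = 1/(2*Y)
W(2)*y(1) = -3/1 = -3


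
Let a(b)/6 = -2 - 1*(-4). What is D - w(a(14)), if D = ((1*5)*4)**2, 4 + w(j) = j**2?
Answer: 260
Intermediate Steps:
a(b) = 12 (a(b) = 6*(-2 - 1*(-4)) = 6*(-2 + 4) = 6*2 = 12)
w(j) = -4 + j**2
D = 400 (D = (5*4)**2 = 20**2 = 400)
D - w(a(14)) = 400 - (-4 + 12**2) = 400 - (-4 + 144) = 400 - 1*140 = 400 - 140 = 260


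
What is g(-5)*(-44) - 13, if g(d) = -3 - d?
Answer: -101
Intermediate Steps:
g(-5)*(-44) - 13 = (-3 - 1*(-5))*(-44) - 13 = (-3 + 5)*(-44) - 13 = 2*(-44) - 13 = -88 - 13 = -101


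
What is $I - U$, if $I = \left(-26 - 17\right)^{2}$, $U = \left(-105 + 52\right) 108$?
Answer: $7573$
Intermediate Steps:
$U = -5724$ ($U = \left(-53\right) 108 = -5724$)
$I = 1849$ ($I = \left(-43\right)^{2} = 1849$)
$I - U = 1849 - -5724 = 1849 + 5724 = 7573$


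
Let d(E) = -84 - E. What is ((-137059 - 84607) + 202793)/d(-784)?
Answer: -18873/700 ≈ -26.961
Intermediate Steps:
((-137059 - 84607) + 202793)/d(-784) = ((-137059 - 84607) + 202793)/(-84 - 1*(-784)) = (-221666 + 202793)/(-84 + 784) = -18873/700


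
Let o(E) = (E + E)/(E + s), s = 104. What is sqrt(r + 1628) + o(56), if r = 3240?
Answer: 7/10 + 2*sqrt(1217) ≈ 70.471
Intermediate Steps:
o(E) = 2*E/(104 + E) (o(E) = (E + E)/(E + 104) = (2*E)/(104 + E) = 2*E/(104 + E))
sqrt(r + 1628) + o(56) = sqrt(3240 + 1628) + 2*56/(104 + 56) = sqrt(4868) + 2*56/160 = 2*sqrt(1217) + 2*56*(1/160) = 2*sqrt(1217) + 7/10 = 7/10 + 2*sqrt(1217)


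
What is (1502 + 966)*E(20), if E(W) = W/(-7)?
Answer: -49360/7 ≈ -7051.4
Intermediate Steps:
E(W) = -W/7 (E(W) = W*(-⅐) = -W/7)
(1502 + 966)*E(20) = (1502 + 966)*(-⅐*20) = 2468*(-20/7) = -49360/7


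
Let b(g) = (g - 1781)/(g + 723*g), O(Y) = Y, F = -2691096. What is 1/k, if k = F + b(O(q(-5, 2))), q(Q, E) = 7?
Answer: -2534/6819238151 ≈ -3.7160e-7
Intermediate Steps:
b(g) = (-1781 + g)/(724*g) (b(g) = (-1781 + g)/((724*g)) = (-1781 + g)*(1/(724*g)) = (-1781 + g)/(724*g))
k = -6819238151/2534 (k = -2691096 + (1/724)*(-1781 + 7)/7 = -2691096 + (1/724)*(⅐)*(-1774) = -2691096 - 887/2534 = -6819238151/2534 ≈ -2.6911e+6)
1/k = 1/(-6819238151/2534) = -2534/6819238151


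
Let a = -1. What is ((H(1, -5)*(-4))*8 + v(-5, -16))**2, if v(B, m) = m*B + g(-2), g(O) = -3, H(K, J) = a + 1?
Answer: 5929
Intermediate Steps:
H(K, J) = 0 (H(K, J) = -1 + 1 = 0)
v(B, m) = -3 + B*m (v(B, m) = m*B - 3 = B*m - 3 = -3 + B*m)
((H(1, -5)*(-4))*8 + v(-5, -16))**2 = ((0*(-4))*8 + (-3 - 5*(-16)))**2 = (0*8 + (-3 + 80))**2 = (0 + 77)**2 = 77**2 = 5929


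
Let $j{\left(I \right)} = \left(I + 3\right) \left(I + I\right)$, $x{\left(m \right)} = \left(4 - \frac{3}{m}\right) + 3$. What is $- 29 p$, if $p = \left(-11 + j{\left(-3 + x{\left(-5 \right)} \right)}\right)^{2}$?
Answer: $- \frac{62922141}{625} \approx -1.0068 \cdot 10^{5}$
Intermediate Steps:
$x{\left(m \right)} = 7 - \frac{3}{m}$
$j{\left(I \right)} = 2 I \left(3 + I\right)$ ($j{\left(I \right)} = \left(3 + I\right) 2 I = 2 I \left(3 + I\right)$)
$p = \frac{2169729}{625}$ ($p = \left(-11 + 2 \left(-3 + \left(7 - \frac{3}{-5}\right)\right) \left(3 + \left(-3 + \left(7 - \frac{3}{-5}\right)\right)\right)\right)^{2} = \left(-11 + 2 \left(-3 + \left(7 - - \frac{3}{5}\right)\right) \left(3 + \left(-3 + \left(7 - - \frac{3}{5}\right)\right)\right)\right)^{2} = \left(-11 + 2 \left(-3 + \left(7 + \frac{3}{5}\right)\right) \left(3 + \left(-3 + \left(7 + \frac{3}{5}\right)\right)\right)\right)^{2} = \left(-11 + 2 \left(-3 + \frac{38}{5}\right) \left(3 + \left(-3 + \frac{38}{5}\right)\right)\right)^{2} = \left(-11 + 2 \cdot \frac{23}{5} \left(3 + \frac{23}{5}\right)\right)^{2} = \left(-11 + 2 \cdot \frac{23}{5} \cdot \frac{38}{5}\right)^{2} = \left(-11 + \frac{1748}{25}\right)^{2} = \left(\frac{1473}{25}\right)^{2} = \frac{2169729}{625} \approx 3471.6$)
$- 29 p = \left(-29\right) \frac{2169729}{625} = - \frac{62922141}{625}$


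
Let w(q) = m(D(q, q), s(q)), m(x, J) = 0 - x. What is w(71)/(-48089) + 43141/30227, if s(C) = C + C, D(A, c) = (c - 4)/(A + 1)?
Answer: 149373768737/104658206616 ≈ 1.4273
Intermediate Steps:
D(A, c) = (-4 + c)/(1 + A)
s(C) = 2*C
m(x, J) = -x
w(q) = -(-4 + q)/(1 + q)
w(71)/(-48089) + 43141/30227 = ((4 - 1*71)/(1 + 71))/(-48089) + 43141/30227 = ((4 - 71)/72)*(-1/48089) + 43141*(1/30227) = ((1/72)*(-67))*(-1/48089) + 43141/30227 = -67/72*(-1/48089) + 43141/30227 = 67/3462408 + 43141/30227 = 149373768737/104658206616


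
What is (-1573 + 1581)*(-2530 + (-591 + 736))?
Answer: -19080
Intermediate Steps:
(-1573 + 1581)*(-2530 + (-591 + 736)) = 8*(-2530 + 145) = 8*(-2385) = -19080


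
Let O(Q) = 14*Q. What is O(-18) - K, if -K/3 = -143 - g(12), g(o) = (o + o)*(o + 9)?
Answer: -2193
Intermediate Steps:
g(o) = 2*o*(9 + o) (g(o) = (2*o)*(9 + o) = 2*o*(9 + o))
K = 1941 (K = -3*(-143 - 2*12*(9 + 12)) = -3*(-143 - 2*12*21) = -3*(-143 - 1*504) = -3*(-143 - 504) = -3*(-647) = 1941)
O(-18) - K = 14*(-18) - 1*1941 = -252 - 1941 = -2193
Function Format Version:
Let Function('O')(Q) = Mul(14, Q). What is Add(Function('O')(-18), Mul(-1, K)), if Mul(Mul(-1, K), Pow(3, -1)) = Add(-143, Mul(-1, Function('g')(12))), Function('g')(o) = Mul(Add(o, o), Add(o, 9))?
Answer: -2193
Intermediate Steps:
Function('g')(o) = Mul(2, o, Add(9, o)) (Function('g')(o) = Mul(Mul(2, o), Add(9, o)) = Mul(2, o, Add(9, o)))
K = 1941 (K = Mul(-3, Add(-143, Mul(-1, Mul(2, 12, Add(9, 12))))) = Mul(-3, Add(-143, Mul(-1, Mul(2, 12, 21)))) = Mul(-3, Add(-143, Mul(-1, 504))) = Mul(-3, Add(-143, -504)) = Mul(-3, -647) = 1941)
Add(Function('O')(-18), Mul(-1, K)) = Add(Mul(14, -18), Mul(-1, 1941)) = Add(-252, -1941) = -2193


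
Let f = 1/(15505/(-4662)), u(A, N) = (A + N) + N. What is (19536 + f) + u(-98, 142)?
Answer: 43683564/2215 ≈ 19722.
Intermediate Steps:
u(A, N) = A + 2*N
f = -666/2215 (f = 1/(15505*(-1/4662)) = 1/(-2215/666) = -666/2215 ≈ -0.30068)
(19536 + f) + u(-98, 142) = (19536 - 666/2215) + (-98 + 2*142) = 43271574/2215 + (-98 + 284) = 43271574/2215 + 186 = 43683564/2215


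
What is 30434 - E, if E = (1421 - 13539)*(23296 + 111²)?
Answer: 431637240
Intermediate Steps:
E = -431606806 (E = -12118*(23296 + 12321) = -12118*35617 = -431606806)
30434 - E = 30434 - 1*(-431606806) = 30434 + 431606806 = 431637240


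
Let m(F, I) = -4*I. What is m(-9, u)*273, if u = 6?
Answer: -6552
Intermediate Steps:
m(-9, u)*273 = -4*6*273 = -24*273 = -6552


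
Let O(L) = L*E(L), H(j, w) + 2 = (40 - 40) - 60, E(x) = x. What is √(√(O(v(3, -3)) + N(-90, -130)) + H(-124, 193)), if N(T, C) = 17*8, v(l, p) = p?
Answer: √(-62 + √145) ≈ 7.0681*I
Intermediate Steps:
N(T, C) = 136
H(j, w) = -62 (H(j, w) = -2 + ((40 - 40) - 60) = -2 + (0 - 60) = -2 - 60 = -62)
O(L) = L² (O(L) = L*L = L²)
√(√(O(v(3, -3)) + N(-90, -130)) + H(-124, 193)) = √(√((-3)² + 136) - 62) = √(√(9 + 136) - 62) = √(√145 - 62) = √(-62 + √145)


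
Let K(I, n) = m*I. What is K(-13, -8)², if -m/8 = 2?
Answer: 43264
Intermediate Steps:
m = -16 (m = -8*2 = -16)
K(I, n) = -16*I
K(-13, -8)² = (-16*(-13))² = 208² = 43264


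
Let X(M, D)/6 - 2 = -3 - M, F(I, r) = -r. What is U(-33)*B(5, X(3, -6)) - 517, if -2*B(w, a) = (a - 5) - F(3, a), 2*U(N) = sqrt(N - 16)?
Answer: -517 + 371*I/4 ≈ -517.0 + 92.75*I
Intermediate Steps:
X(M, D) = -6 - 6*M (X(M, D) = 12 + 6*(-3 - M) = 12 + (-18 - 6*M) = -6 - 6*M)
U(N) = sqrt(-16 + N)/2 (U(N) = sqrt(N - 16)/2 = sqrt(-16 + N)/2)
B(w, a) = 5/2 - a (B(w, a) = -((a - 5) - (-1)*a)/2 = -((-5 + a) + a)/2 = -(-5 + 2*a)/2 = 5/2 - a)
U(-33)*B(5, X(3, -6)) - 517 = (sqrt(-16 - 33)/2)*(5/2 - (-6 - 6*3)) - 517 = (sqrt(-49)/2)*(5/2 - (-6 - 18)) - 517 = ((7*I)/2)*(5/2 - 1*(-24)) - 517 = (7*I/2)*(5/2 + 24) - 517 = (7*I/2)*(53/2) - 517 = 371*I/4 - 517 = -517 + 371*I/4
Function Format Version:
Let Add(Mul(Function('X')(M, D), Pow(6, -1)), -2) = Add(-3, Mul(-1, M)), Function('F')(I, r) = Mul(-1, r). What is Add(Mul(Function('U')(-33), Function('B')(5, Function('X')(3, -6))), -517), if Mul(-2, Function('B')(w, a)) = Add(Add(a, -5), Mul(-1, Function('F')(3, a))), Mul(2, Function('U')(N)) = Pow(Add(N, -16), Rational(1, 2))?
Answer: Add(-517, Mul(Rational(371, 4), I)) ≈ Add(-517.00, Mul(92.750, I))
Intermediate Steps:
Function('X')(M, D) = Add(-6, Mul(-6, M)) (Function('X')(M, D) = Add(12, Mul(6, Add(-3, Mul(-1, M)))) = Add(12, Add(-18, Mul(-6, M))) = Add(-6, Mul(-6, M)))
Function('U')(N) = Mul(Rational(1, 2), Pow(Add(-16, N), Rational(1, 2))) (Function('U')(N) = Mul(Rational(1, 2), Pow(Add(N, -16), Rational(1, 2))) = Mul(Rational(1, 2), Pow(Add(-16, N), Rational(1, 2))))
Function('B')(w, a) = Add(Rational(5, 2), Mul(-1, a)) (Function('B')(w, a) = Mul(Rational(-1, 2), Add(Add(a, -5), Mul(-1, Mul(-1, a)))) = Mul(Rational(-1, 2), Add(Add(-5, a), a)) = Mul(Rational(-1, 2), Add(-5, Mul(2, a))) = Add(Rational(5, 2), Mul(-1, a)))
Add(Mul(Function('U')(-33), Function('B')(5, Function('X')(3, -6))), -517) = Add(Mul(Mul(Rational(1, 2), Pow(Add(-16, -33), Rational(1, 2))), Add(Rational(5, 2), Mul(-1, Add(-6, Mul(-6, 3))))), -517) = Add(Mul(Mul(Rational(1, 2), Pow(-49, Rational(1, 2))), Add(Rational(5, 2), Mul(-1, Add(-6, -18)))), -517) = Add(Mul(Mul(Rational(1, 2), Mul(7, I)), Add(Rational(5, 2), Mul(-1, -24))), -517) = Add(Mul(Mul(Rational(7, 2), I), Add(Rational(5, 2), 24)), -517) = Add(Mul(Mul(Rational(7, 2), I), Rational(53, 2)), -517) = Add(Mul(Rational(371, 4), I), -517) = Add(-517, Mul(Rational(371, 4), I))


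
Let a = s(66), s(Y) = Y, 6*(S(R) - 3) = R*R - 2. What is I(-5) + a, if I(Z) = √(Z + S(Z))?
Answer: 66 + √66/6 ≈ 67.354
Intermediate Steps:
S(R) = 8/3 + R²/6 (S(R) = 3 + (R*R - 2)/6 = 3 + (R² - 2)/6 = 3 + (-2 + R²)/6 = 3 + (-⅓ + R²/6) = 8/3 + R²/6)
I(Z) = √(8/3 + Z + Z²/6) (I(Z) = √(Z + (8/3 + Z²/6)) = √(8/3 + Z + Z²/6))
a = 66
I(-5) + a = √(96 + 6*(-5)² + 36*(-5))/6 + 66 = √(96 + 6*25 - 180)/6 + 66 = √(96 + 150 - 180)/6 + 66 = √66/6 + 66 = 66 + √66/6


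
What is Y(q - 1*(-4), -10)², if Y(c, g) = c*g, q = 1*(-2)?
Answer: 400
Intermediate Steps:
q = -2
Y(q - 1*(-4), -10)² = ((-2 - 1*(-4))*(-10))² = ((-2 + 4)*(-10))² = (2*(-10))² = (-20)² = 400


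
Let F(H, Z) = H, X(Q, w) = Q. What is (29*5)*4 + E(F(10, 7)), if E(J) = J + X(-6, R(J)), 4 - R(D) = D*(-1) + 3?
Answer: 584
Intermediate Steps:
R(D) = 1 + D (R(D) = 4 - (D*(-1) + 3) = 4 - (-D + 3) = 4 - (3 - D) = 4 + (-3 + D) = 1 + D)
E(J) = -6 + J (E(J) = J - 6 = -6 + J)
(29*5)*4 + E(F(10, 7)) = (29*5)*4 + (-6 + 10) = 145*4 + 4 = 580 + 4 = 584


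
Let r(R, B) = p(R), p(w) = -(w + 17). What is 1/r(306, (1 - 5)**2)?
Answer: -1/323 ≈ -0.0030960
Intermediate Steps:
p(w) = -17 - w (p(w) = -(17 + w) = -17 - w)
r(R, B) = -17 - R
1/r(306, (1 - 5)**2) = 1/(-17 - 1*306) = 1/(-17 - 306) = 1/(-323) = -1/323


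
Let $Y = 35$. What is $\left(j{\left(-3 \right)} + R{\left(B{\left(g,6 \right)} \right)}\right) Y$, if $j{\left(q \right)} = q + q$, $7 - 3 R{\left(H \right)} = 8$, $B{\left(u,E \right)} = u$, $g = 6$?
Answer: $- \frac{665}{3} \approx -221.67$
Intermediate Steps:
$R{\left(H \right)} = - \frac{1}{3}$ ($R{\left(H \right)} = \frac{7}{3} - \frac{8}{3} = - \frac{1}{3}$)
$j{\left(q \right)} = 2 q$
$\left(j{\left(-3 \right)} + R{\left(B{\left(g,6 \right)} \right)}\right) Y = \left(2 \left(-3\right) - \frac{1}{3}\right) 35 = \left(-6 - \frac{1}{3}\right) 35 = \left(- \frac{19}{3}\right) 35 = - \frac{665}{3}$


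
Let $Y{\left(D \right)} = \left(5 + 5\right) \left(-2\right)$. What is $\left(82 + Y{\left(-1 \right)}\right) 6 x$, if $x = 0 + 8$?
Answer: $2976$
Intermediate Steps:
$x = 8$
$Y{\left(D \right)} = -20$ ($Y{\left(D \right)} = 10 \left(-2\right) = -20$)
$\left(82 + Y{\left(-1 \right)}\right) 6 x = \left(82 - 20\right) 6 \cdot 8 = 62 \cdot 48 = 2976$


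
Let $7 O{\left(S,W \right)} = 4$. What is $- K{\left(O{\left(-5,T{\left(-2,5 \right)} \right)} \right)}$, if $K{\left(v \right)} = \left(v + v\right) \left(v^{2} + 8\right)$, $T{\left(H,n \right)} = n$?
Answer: $- \frac{3264}{343} \approx -9.516$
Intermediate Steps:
$O{\left(S,W \right)} = \frac{4}{7}$ ($O{\left(S,W \right)} = \frac{1}{7} \cdot 4 = \frac{4}{7}$)
$K{\left(v \right)} = 2 v \left(8 + v^{2}\right)$
$- K{\left(O{\left(-5,T{\left(-2,5 \right)} \right)} \right)} = - \frac{2 \cdot 4 \left(8 + \left(\frac{4}{7}\right)^{2}\right)}{7} = - \frac{2 \cdot 4 \left(8 + \frac{16}{49}\right)}{7} = - \frac{2 \cdot 4 \cdot 408}{7 \cdot 49} = \left(-1\right) \frac{3264}{343} = - \frac{3264}{343}$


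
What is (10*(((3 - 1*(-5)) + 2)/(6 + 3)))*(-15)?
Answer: -500/3 ≈ -166.67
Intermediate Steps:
(10*(((3 - 1*(-5)) + 2)/(6 + 3)))*(-15) = (10*(((3 + 5) + 2)/9))*(-15) = (10*((8 + 2)*(1/9)))*(-15) = (10*(10*(1/9)))*(-15) = (10*(10/9))*(-15) = (100/9)*(-15) = -500/3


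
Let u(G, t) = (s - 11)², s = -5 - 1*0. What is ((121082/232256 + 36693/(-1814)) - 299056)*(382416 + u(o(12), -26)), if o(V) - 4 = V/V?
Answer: -753411203816133597/6583006 ≈ -1.1445e+11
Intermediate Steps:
s = -5 (s = -5 + 0 = -5)
o(V) = 5 (o(V) = 4 + V/V = 4 + 1 = 5)
u(G, t) = 256 (u(G, t) = (-5 - 11)² = (-16)² = 256)
((121082/232256 + 36693/(-1814)) - 299056)*(382416 + u(o(12), -26)) = ((121082/232256 + 36693/(-1814)) - 299056)*(382416 + 256) = ((121082*(1/232256) + 36693*(-1/1814)) - 299056)*382672 = ((60541/116128 - 36693/1814) - 299056)*382672 = (-2075631665/105328096 - 299056)*382672 = -31501074709041/105328096*382672 = -753411203816133597/6583006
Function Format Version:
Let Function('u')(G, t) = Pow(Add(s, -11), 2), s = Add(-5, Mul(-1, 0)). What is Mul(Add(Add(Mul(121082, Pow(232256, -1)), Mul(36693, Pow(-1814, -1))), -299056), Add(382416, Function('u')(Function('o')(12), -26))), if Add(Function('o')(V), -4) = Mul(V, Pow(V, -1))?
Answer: Rational(-753411203816133597, 6583006) ≈ -1.1445e+11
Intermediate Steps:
s = -5 (s = Add(-5, 0) = -5)
Function('o')(V) = 5 (Function('o')(V) = Add(4, Mul(V, Pow(V, -1))) = Add(4, 1) = 5)
Function('u')(G, t) = 256 (Function('u')(G, t) = Pow(Add(-5, -11), 2) = Pow(-16, 2) = 256)
Mul(Add(Add(Mul(121082, Pow(232256, -1)), Mul(36693, Pow(-1814, -1))), -299056), Add(382416, Function('u')(Function('o')(12), -26))) = Mul(Add(Add(Mul(121082, Pow(232256, -1)), Mul(36693, Pow(-1814, -1))), -299056), Add(382416, 256)) = Mul(Add(Add(Mul(121082, Rational(1, 232256)), Mul(36693, Rational(-1, 1814))), -299056), 382672) = Mul(Add(Add(Rational(60541, 116128), Rational(-36693, 1814)), -299056), 382672) = Mul(Add(Rational(-2075631665, 105328096), -299056), 382672) = Mul(Rational(-31501074709041, 105328096), 382672) = Rational(-753411203816133597, 6583006)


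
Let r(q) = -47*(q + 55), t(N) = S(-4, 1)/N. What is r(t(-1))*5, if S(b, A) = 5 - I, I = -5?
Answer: -10575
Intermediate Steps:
S(b, A) = 10 (S(b, A) = 5 - 1*(-5) = 5 + 5 = 10)
t(N) = 10/N
r(q) = -2585 - 47*q (r(q) = -47*(55 + q) = -2585 - 47*q)
r(t(-1))*5 = (-2585 - 470/(-1))*5 = (-2585 - 470*(-1))*5 = (-2585 - 47*(-10))*5 = (-2585 + 470)*5 = -2115*5 = -10575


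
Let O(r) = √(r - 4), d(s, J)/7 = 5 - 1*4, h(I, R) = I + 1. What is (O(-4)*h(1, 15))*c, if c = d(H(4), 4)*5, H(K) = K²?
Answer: 140*I*√2 ≈ 197.99*I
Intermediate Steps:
h(I, R) = 1 + I
d(s, J) = 7 (d(s, J) = 7*(5 - 1*4) = 7*(5 - 4) = 7*1 = 7)
c = 35 (c = 7*5 = 35)
O(r) = √(-4 + r)
(O(-4)*h(1, 15))*c = (√(-4 - 4)*(1 + 1))*35 = (√(-8)*2)*35 = ((2*I*√2)*2)*35 = (4*I*√2)*35 = 140*I*√2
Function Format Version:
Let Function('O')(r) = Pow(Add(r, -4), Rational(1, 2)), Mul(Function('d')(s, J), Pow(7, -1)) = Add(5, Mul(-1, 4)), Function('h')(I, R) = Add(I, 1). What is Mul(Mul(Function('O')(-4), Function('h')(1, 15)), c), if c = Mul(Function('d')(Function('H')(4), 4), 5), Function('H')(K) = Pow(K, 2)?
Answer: Mul(140, I, Pow(2, Rational(1, 2))) ≈ Mul(197.99, I)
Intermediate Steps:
Function('h')(I, R) = Add(1, I)
Function('d')(s, J) = 7 (Function('d')(s, J) = Mul(7, Add(5, Mul(-1, 4))) = Mul(7, Add(5, -4)) = Mul(7, 1) = 7)
c = 35 (c = Mul(7, 5) = 35)
Function('O')(r) = Pow(Add(-4, r), Rational(1, 2))
Mul(Mul(Function('O')(-4), Function('h')(1, 15)), c) = Mul(Mul(Pow(Add(-4, -4), Rational(1, 2)), Add(1, 1)), 35) = Mul(Mul(Pow(-8, Rational(1, 2)), 2), 35) = Mul(Mul(Mul(2, I, Pow(2, Rational(1, 2))), 2), 35) = Mul(Mul(4, I, Pow(2, Rational(1, 2))), 35) = Mul(140, I, Pow(2, Rational(1, 2)))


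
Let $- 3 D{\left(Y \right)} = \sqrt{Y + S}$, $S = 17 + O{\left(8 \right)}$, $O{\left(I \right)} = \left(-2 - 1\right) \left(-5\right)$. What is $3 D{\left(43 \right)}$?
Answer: $- 5 \sqrt{3} \approx -8.6602$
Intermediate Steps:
$O{\left(I \right)} = 15$ ($O{\left(I \right)} = \left(-3\right) \left(-5\right) = 15$)
$S = 32$ ($S = 17 + 15 = 32$)
$D{\left(Y \right)} = - \frac{\sqrt{32 + Y}}{3}$ ($D{\left(Y \right)} = - \frac{\sqrt{Y + 32}}{3} = - \frac{\sqrt{32 + Y}}{3}$)
$3 D{\left(43 \right)} = 3 \left(- \frac{\sqrt{32 + 43}}{3}\right) = 3 \left(- \frac{\sqrt{75}}{3}\right) = 3 \left(- \frac{5 \sqrt{3}}{3}\right) = - 5 \sqrt{3}$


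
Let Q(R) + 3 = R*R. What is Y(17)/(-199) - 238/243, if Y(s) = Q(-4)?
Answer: -50521/48357 ≈ -1.0448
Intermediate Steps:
Q(R) = -3 + R² (Q(R) = -3 + R*R = -3 + R²)
Y(s) = 13 (Y(s) = -3 + (-4)² = -3 + 16 = 13)
Y(17)/(-199) - 238/243 = 13/(-199) - 238/243 = 13*(-1/199) - 238*1/243 = -13/199 - 238/243 = -50521/48357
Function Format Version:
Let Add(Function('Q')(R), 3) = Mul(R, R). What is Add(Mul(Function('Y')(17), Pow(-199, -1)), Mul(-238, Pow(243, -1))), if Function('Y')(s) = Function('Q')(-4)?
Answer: Rational(-50521, 48357) ≈ -1.0448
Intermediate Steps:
Function('Q')(R) = Add(-3, Pow(R, 2)) (Function('Q')(R) = Add(-3, Mul(R, R)) = Add(-3, Pow(R, 2)))
Function('Y')(s) = 13 (Function('Y')(s) = Add(-3, Pow(-4, 2)) = Add(-3, 16) = 13)
Add(Mul(Function('Y')(17), Pow(-199, -1)), Mul(-238, Pow(243, -1))) = Add(Mul(13, Pow(-199, -1)), Mul(-238, Pow(243, -1))) = Add(Mul(13, Rational(-1, 199)), Mul(-238, Rational(1, 243))) = Add(Rational(-13, 199), Rational(-238, 243)) = Rational(-50521, 48357)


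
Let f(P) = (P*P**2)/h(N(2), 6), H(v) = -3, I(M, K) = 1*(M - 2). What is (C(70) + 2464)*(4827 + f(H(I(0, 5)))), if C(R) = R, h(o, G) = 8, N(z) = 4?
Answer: 48892263/4 ≈ 1.2223e+7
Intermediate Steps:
I(M, K) = -2 + M (I(M, K) = 1*(-2 + M) = -2 + M)
f(P) = P**3/8 (f(P) = (P*P**2)/8 = P**3*(1/8) = P**3/8)
(C(70) + 2464)*(4827 + f(H(I(0, 5)))) = (70 + 2464)*(4827 + (1/8)*(-3)**3) = 2534*(4827 + (1/8)*(-27)) = 2534*(4827 - 27/8) = 2534*(38589/8) = 48892263/4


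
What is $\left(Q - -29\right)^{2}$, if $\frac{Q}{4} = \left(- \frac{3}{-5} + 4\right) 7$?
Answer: $\frac{622521}{25} \approx 24901.0$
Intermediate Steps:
$Q = \frac{644}{5}$ ($Q = 4 \left(- \frac{3}{-5} + 4\right) 7 = 4 \left(\left(-3\right) \left(- \frac{1}{5}\right) + 4\right) 7 = 4 \left(\frac{3}{5} + 4\right) 7 = 4 \cdot \frac{23}{5} \cdot 7 = 4 \cdot \frac{161}{5} = \frac{644}{5} \approx 128.8$)
$\left(Q - -29\right)^{2} = \left(\frac{644}{5} - -29\right)^{2} = \left(\frac{644}{5} + \left(-43 + 72\right)\right)^{2} = \left(\frac{644}{5} + 29\right)^{2} = \left(\frac{789}{5}\right)^{2} = \frac{622521}{25}$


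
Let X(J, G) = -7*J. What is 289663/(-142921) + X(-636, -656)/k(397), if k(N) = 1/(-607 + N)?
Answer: -133619990983/142921 ≈ -9.3492e+5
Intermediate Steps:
289663/(-142921) + X(-636, -656)/k(397) = 289663/(-142921) + (-7*(-636))/(1/(-607 + 397)) = 289663*(-1/142921) + 4452/(1/(-210)) = -289663/142921 + 4452/(-1/210) = -289663/142921 + 4452*(-210) = -289663/142921 - 934920 = -133619990983/142921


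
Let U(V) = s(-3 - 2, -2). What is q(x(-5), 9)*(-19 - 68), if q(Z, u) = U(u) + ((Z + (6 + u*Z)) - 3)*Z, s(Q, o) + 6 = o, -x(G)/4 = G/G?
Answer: -12180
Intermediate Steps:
x(G) = -4 (x(G) = -4*G/G = -4*1 = -4)
s(Q, o) = -6 + o
U(V) = -8 (U(V) = -6 - 2 = -8)
q(Z, u) = -8 + Z*(3 + Z + Z*u) (q(Z, u) = -8 + ((Z + (6 + u*Z)) - 3)*Z = -8 + ((Z + (6 + Z*u)) - 3)*Z = -8 + ((6 + Z + Z*u) - 3)*Z = -8 + (3 + Z + Z*u)*Z = -8 + Z*(3 + Z + Z*u))
q(x(-5), 9)*(-19 - 68) = (-8 + (-4)² + 3*(-4) + 9*(-4)²)*(-19 - 68) = (-8 + 16 - 12 + 9*16)*(-87) = (-8 + 16 - 12 + 144)*(-87) = 140*(-87) = -12180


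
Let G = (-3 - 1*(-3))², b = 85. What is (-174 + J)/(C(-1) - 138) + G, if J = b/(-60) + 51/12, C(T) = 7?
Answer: 1027/786 ≈ 1.3066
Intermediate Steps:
J = 17/6 (J = 85/(-60) + 51/12 = 85*(-1/60) + 51*(1/12) = -17/12 + 17/4 = 17/6 ≈ 2.8333)
G = 0 (G = (-3 + 3)² = 0² = 0)
(-174 + J)/(C(-1) - 138) + G = (-174 + 17/6)/(7 - 138) + 0 = -1027/6/(-131) + 0 = -1027/6*(-1/131) + 0 = 1027/786 + 0 = 1027/786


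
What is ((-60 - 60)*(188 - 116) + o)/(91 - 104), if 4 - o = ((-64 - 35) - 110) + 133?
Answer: 8560/13 ≈ 658.46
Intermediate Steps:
o = 80 (o = 4 - (((-64 - 35) - 110) + 133) = 4 - ((-99 - 110) + 133) = 4 - (-209 + 133) = 4 - 1*(-76) = 4 + 76 = 80)
((-60 - 60)*(188 - 116) + o)/(91 - 104) = ((-60 - 60)*(188 - 116) + 80)/(91 - 104) = (-120*72 + 80)/(-13) = (-8640 + 80)*(-1/13) = -8560*(-1/13) = 8560/13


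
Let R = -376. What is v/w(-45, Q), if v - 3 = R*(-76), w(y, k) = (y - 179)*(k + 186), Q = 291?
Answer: -28579/106848 ≈ -0.26747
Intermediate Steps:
w(y, k) = (-179 + y)*(186 + k)
v = 28579 (v = 3 - 376*(-76) = 3 + 28576 = 28579)
v/w(-45, Q) = 28579/(-33294 - 179*291 + 186*(-45) + 291*(-45)) = 28579/(-33294 - 52089 - 8370 - 13095) = 28579/(-106848) = 28579*(-1/106848) = -28579/106848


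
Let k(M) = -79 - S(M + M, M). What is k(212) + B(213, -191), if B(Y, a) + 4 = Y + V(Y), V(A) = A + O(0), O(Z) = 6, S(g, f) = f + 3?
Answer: 134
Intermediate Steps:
S(g, f) = 3 + f
V(A) = 6 + A (V(A) = A + 6 = 6 + A)
k(M) = -82 - M (k(M) = -79 - (3 + M) = -79 + (-3 - M) = -82 - M)
B(Y, a) = 2 + 2*Y (B(Y, a) = -4 + (Y + (6 + Y)) = -4 + (6 + 2*Y) = 2 + 2*Y)
k(212) + B(213, -191) = (-82 - 1*212) + (2 + 2*213) = (-82 - 212) + (2 + 426) = -294 + 428 = 134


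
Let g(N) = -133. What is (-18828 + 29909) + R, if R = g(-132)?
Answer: 10948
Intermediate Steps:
R = -133
(-18828 + 29909) + R = (-18828 + 29909) - 133 = 11081 - 133 = 10948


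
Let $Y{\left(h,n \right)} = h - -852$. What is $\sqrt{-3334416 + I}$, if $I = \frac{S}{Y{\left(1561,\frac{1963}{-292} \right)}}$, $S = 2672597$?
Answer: $\frac{i \sqrt{53762931463}}{127} \approx 1825.7 i$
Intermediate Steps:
$Y{\left(h,n \right)} = 852 + h$ ($Y{\left(h,n \right)} = h + 852 = 852 + h$)
$I = \frac{140663}{127}$ ($I = \frac{2672597}{852 + 1561} = \frac{2672597}{2413} = 2672597 \cdot \frac{1}{2413} = \frac{140663}{127} \approx 1107.6$)
$\sqrt{-3334416 + I} = \sqrt{-3334416 + \frac{140663}{127}} = \sqrt{- \frac{423330169}{127}} = \frac{i \sqrt{53762931463}}{127}$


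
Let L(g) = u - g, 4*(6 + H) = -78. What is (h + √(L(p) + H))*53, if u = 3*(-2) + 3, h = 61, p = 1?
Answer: 3233 + 53*I*√118/2 ≈ 3233.0 + 287.86*I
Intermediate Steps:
H = -51/2 (H = -6 + (¼)*(-78) = -6 - 39/2 = -51/2 ≈ -25.500)
u = -3 (u = -6 + 3 = -3)
L(g) = -3 - g
(h + √(L(p) + H))*53 = (61 + √((-3 - 1*1) - 51/2))*53 = (61 + √((-3 - 1) - 51/2))*53 = (61 + √(-4 - 51/2))*53 = (61 + √(-59/2))*53 = (61 + I*√118/2)*53 = 3233 + 53*I*√118/2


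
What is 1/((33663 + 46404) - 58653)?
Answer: 1/21414 ≈ 4.6698e-5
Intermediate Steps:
1/((33663 + 46404) - 58653) = 1/(80067 - 58653) = 1/21414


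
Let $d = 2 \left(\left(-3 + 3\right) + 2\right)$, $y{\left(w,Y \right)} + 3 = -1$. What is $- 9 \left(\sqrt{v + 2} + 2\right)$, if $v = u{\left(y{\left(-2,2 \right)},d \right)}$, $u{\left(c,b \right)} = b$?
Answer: $-18 - 9 \sqrt{6} \approx -40.045$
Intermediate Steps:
$y{\left(w,Y \right)} = -4$ ($y{\left(w,Y \right)} = -3 - 1 = -4$)
$d = 4$ ($d = 2 \left(0 + 2\right) = 2 \cdot 2 = 4$)
$v = 4$
$- 9 \left(\sqrt{v + 2} + 2\right) = - 9 \left(\sqrt{4 + 2} + 2\right) = - 9 \left(\sqrt{6} + 2\right) = - 9 \left(2 + \sqrt{6}\right) = -18 - 9 \sqrt{6}$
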